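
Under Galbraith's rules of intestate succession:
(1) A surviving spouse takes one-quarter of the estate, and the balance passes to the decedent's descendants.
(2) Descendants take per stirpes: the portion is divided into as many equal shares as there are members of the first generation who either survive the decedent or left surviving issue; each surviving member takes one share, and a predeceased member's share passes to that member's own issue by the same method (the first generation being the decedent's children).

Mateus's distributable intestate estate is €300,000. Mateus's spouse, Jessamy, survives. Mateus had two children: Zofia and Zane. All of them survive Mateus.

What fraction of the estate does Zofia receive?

Jessamy takes one-quarter of €300,000 = €75,000. The remaining €225,000 passes to the descendants.
The descendants' portion (€225,000) is divided into 2 shares of €112,500: Zofia and Zane each take €112,500.

Zofia receives 3/8 of the estate.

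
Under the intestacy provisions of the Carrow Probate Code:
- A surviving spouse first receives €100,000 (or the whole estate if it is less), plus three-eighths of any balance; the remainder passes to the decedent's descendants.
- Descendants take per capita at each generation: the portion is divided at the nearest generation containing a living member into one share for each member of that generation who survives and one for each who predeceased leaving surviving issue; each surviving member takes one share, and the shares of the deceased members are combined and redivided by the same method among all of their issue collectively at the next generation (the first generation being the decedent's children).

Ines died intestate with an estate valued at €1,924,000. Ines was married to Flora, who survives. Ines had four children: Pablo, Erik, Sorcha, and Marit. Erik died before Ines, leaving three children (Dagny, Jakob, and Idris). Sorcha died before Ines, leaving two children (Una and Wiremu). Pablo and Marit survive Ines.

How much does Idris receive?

Idris receives €114,000.

Flora first takes €100,000, leaving a balance of €1,824,000. Flora then takes three-eighths of the balance (€684,000), for a total of €784,000. The remaining €1,140,000 passes to the descendants.
The descendants' portion (€1,140,000) is divided at the children's generation into 4 shares of €285,000. Pablo and Marit each take €285,000. The 2 shares of the deceased (Erik and Sorcha) are combined into a pool of €570,000.
That pool (€570,000) is divided at the grandchildren's generation equally among Dagny, Jakob, Idris, Una, and Wiremu: €114,000 each.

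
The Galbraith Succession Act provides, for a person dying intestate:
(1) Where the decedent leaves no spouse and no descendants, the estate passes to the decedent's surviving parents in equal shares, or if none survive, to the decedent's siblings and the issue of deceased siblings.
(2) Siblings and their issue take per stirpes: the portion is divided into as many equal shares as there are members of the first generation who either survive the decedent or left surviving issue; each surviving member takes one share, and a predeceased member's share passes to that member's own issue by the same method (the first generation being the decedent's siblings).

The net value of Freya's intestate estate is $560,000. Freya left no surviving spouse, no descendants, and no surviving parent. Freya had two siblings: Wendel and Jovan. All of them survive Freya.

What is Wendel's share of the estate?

Wendel receives $280,000.

The entire $560,000 passes to the siblings and their issue.
That amount ($560,000) is divided into 2 shares of $280,000: Wendel and Jovan each take $280,000.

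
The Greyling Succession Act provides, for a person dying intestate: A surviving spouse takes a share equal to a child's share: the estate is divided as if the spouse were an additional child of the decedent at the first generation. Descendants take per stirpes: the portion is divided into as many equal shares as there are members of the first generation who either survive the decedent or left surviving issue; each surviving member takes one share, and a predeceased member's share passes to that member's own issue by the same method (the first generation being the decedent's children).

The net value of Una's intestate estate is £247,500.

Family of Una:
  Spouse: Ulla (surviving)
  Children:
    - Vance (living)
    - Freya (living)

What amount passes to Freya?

Freya receives £82,500.

The spouse counts as an additional share at the children's level, so there are 3 primary shares of £82,500. Ulla takes one such share (£82,500).
The children's combined portion (£165,000) is divided into 2 shares of £82,500: Vance and Freya each take £82,500.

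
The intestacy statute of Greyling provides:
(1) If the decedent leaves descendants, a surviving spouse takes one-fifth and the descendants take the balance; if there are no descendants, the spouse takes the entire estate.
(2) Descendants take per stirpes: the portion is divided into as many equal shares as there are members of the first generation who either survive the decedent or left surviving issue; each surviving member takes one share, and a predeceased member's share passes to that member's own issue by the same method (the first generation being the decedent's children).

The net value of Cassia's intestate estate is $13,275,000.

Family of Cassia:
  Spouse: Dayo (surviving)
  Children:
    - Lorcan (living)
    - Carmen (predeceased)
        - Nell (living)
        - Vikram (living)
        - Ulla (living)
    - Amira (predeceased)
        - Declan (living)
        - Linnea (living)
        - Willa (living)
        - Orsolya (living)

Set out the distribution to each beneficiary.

Dayo: $2,655,000; Lorcan: $3,540,000; Nell: $1,180,000; Vikram: $1,180,000; Ulla: $1,180,000; Declan: $885,000; Linnea: $885,000; Willa: $885,000; Orsolya: $885,000

Dayo takes one-fifth of $13,275,000 = $2,655,000. The remaining $10,620,000 passes to the descendants.
The descendants' portion ($10,620,000) is divided into 3 shares of $3,540,000: Lorcan takes $3,540,000; Carmen's $3,540,000 share passes to Carmen's issue; Amira's $3,540,000 share passes to Amira's issue.
Carmen's share ($3,540,000) is divided into 3 shares of $1,180,000: Nell, Vikram, and Ulla each take $1,180,000.
Amira's share ($3,540,000) is divided into 4 shares of $885,000: Declan, Linnea, Willa, and Orsolya each take $885,000.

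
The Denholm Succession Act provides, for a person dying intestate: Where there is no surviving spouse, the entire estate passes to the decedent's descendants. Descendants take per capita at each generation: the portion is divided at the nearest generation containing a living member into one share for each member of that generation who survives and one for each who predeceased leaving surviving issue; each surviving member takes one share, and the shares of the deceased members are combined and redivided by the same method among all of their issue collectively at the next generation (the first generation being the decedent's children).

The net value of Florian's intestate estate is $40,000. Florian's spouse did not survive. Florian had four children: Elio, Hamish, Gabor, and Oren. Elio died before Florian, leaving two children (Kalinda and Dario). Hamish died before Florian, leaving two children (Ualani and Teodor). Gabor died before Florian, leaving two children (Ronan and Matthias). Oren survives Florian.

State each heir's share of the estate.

The entire $40,000 passes to the descendants.
That amount ($40,000) is divided at the children's generation into 4 shares of $10,000. Oren takes $10,000. The 3 shares of the deceased (Elio, Hamish, and Gabor) are combined into a pool of $30,000.
That pool ($30,000) is divided at the grandchildren's generation equally among Kalinda, Dario, Ualani, Teodor, Ronan, and Matthias: $5,000 each.

Kalinda: $5,000; Dario: $5,000; Ualani: $5,000; Teodor: $5,000; Ronan: $5,000; Matthias: $5,000; Oren: $10,000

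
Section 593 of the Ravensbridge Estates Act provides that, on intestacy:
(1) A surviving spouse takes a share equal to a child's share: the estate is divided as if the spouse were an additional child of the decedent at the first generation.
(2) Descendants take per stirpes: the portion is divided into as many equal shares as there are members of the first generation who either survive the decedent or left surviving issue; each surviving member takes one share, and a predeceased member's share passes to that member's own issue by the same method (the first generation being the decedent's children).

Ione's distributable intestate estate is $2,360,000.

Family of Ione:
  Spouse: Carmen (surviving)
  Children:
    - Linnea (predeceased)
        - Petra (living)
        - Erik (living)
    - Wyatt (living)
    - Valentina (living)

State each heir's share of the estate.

Carmen: $590,000; Petra: $295,000; Erik: $295,000; Wyatt: $590,000; Valentina: $590,000

The spouse counts as an additional share at the children's level, so there are 4 primary shares of $590,000. Carmen takes one such share ($590,000).
The children's combined portion ($1,770,000) is divided into 3 shares of $590,000: Wyatt and Valentina each take $590,000; Linnea's $590,000 share passes to Linnea's issue.
Linnea's share ($590,000) is divided into 2 shares of $295,000: Petra and Erik each take $295,000.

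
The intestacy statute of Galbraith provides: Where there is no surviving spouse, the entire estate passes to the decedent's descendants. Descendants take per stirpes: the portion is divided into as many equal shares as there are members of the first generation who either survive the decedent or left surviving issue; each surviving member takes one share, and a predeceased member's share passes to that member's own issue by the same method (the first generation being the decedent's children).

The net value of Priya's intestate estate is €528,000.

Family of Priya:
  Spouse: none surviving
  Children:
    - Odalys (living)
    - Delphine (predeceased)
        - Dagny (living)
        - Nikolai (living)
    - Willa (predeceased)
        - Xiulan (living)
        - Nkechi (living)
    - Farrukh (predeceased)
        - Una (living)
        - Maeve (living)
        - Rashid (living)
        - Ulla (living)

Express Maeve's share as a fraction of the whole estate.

Maeve receives 1/16 of the estate.

The entire €528,000 passes to the descendants.
That amount (€528,000) is divided into 4 shares of €132,000: Odalys takes €132,000; Delphine's €132,000 share passes to Delphine's issue; Willa's €132,000 share passes to Willa's issue; Farrukh's €132,000 share passes to Farrukh's issue.
Delphine's share (€132,000) is divided into 2 shares of €66,000: Dagny and Nikolai each take €66,000.
Willa's share (€132,000) is divided into 2 shares of €66,000: Xiulan and Nkechi each take €66,000.
Farrukh's share (€132,000) is divided into 4 shares of €33,000: Una, Maeve, Rashid, and Ulla each take €33,000.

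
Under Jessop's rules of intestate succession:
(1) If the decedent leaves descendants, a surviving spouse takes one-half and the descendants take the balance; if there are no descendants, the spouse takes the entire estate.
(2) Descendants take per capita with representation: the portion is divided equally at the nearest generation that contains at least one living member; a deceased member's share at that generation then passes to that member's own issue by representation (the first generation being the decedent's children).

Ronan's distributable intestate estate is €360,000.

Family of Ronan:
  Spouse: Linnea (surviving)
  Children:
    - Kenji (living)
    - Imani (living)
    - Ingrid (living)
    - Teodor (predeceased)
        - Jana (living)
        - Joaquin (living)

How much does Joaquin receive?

Joaquin receives €22,500.

Linnea takes one-half of €360,000 = €180,000. The remaining €180,000 passes to the descendants.
The descendants' portion (€180,000) is divided into 4 shares of €45,000: Kenji, Imani, and Ingrid each take €45,000; Teodor's €45,000 share passes to Teodor's issue.
Teodor's share (€45,000) is divided into 2 shares of €22,500: Jana and Joaquin each take €22,500.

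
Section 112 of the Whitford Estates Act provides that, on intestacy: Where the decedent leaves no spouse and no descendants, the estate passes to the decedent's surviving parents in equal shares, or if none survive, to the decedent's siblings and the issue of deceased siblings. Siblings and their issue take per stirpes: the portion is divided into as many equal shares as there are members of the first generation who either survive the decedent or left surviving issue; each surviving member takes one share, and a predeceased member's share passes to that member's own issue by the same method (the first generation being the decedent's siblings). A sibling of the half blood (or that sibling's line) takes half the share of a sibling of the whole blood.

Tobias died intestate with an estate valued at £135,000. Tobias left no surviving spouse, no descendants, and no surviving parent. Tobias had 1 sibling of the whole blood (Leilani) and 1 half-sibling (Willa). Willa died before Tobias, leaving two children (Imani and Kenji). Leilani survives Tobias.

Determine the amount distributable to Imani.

Imani receives £22,500.

The entire £135,000 passes to the siblings and their issue.
Counting each half-blood sibling's line as half a unit, there are 3/2 units in £135,000, so one unit is £90,000. Whole-blood lines (Leilani) take £90,000 each; half-blood lines (Willa) take £45,000 each.
Willa's share (£45,000) is divided into 2 shares of £22,500: Imani and Kenji each take £22,500.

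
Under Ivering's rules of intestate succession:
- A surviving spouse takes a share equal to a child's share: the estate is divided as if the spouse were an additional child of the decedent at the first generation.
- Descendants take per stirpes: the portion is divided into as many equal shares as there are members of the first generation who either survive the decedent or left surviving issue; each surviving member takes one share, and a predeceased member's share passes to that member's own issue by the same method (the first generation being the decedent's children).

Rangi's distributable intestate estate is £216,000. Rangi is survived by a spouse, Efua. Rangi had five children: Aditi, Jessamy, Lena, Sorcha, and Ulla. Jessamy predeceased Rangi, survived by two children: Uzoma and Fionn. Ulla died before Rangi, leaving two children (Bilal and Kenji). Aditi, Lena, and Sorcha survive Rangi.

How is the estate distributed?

Efua: £36,000; Aditi: £36,000; Uzoma: £18,000; Fionn: £18,000; Lena: £36,000; Sorcha: £36,000; Bilal: £18,000; Kenji: £18,000

The spouse counts as an additional share at the children's level, so there are 6 primary shares of £36,000. Efua takes one such share (£36,000).
The children's combined portion (£180,000) is divided into 5 shares of £36,000: Aditi, Lena, and Sorcha each take £36,000; Jessamy's £36,000 share passes to Jessamy's issue; Ulla's £36,000 share passes to Ulla's issue.
Jessamy's share (£36,000) is divided into 2 shares of £18,000: Uzoma and Fionn each take £18,000.
Ulla's share (£36,000) is divided into 2 shares of £18,000: Bilal and Kenji each take £18,000.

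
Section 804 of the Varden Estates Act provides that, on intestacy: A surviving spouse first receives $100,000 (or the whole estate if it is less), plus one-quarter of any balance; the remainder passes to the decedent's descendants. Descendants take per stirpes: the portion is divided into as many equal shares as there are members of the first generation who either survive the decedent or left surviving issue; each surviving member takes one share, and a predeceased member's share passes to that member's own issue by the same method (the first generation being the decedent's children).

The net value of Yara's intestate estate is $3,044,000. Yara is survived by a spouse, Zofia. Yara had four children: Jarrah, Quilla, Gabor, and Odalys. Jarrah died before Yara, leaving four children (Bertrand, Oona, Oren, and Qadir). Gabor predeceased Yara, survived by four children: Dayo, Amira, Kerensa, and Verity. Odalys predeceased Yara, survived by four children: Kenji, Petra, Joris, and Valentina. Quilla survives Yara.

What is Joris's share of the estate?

Zofia first takes $100,000, leaving a balance of $2,944,000. Zofia then takes one-quarter of the balance ($736,000), for a total of $836,000. The remaining $2,208,000 passes to the descendants.
The descendants' portion ($2,208,000) is divided into 4 shares of $552,000: Quilla takes $552,000; Jarrah's $552,000 share passes to Jarrah's issue; Gabor's $552,000 share passes to Gabor's issue; Odalys's $552,000 share passes to Odalys's issue.
Jarrah's share ($552,000) is divided into 4 shares of $138,000: Bertrand, Oona, Oren, and Qadir each take $138,000.
Gabor's share ($552,000) is divided into 4 shares of $138,000: Dayo, Amira, Kerensa, and Verity each take $138,000.
Odalys's share ($552,000) is divided into 4 shares of $138,000: Kenji, Petra, Joris, and Valentina each take $138,000.

Joris receives $138,000.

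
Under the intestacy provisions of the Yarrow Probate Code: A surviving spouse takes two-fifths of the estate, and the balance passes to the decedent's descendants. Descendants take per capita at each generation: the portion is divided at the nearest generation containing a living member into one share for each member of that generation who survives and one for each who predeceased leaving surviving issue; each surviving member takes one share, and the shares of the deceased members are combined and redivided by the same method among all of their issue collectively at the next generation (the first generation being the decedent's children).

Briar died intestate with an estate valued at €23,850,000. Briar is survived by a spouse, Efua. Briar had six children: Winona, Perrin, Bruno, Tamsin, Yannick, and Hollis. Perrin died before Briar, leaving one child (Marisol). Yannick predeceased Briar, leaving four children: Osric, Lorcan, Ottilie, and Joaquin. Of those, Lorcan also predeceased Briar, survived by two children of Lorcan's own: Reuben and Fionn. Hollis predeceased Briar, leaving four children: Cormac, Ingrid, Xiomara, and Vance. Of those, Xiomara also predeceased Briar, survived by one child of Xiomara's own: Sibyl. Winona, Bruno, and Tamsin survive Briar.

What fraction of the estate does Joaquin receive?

Joaquin receives 1/30 of the estate.

Efua takes two-fifths of €23,850,000 = €9,540,000. The remaining €14,310,000 passes to the descendants.
The descendants' portion (€14,310,000) is divided at the children's generation into 6 shares of €2,385,000. Winona, Bruno, and Tamsin each take €2,385,000. The 3 shares of the deceased (Perrin, Yannick, and Hollis) are combined into a pool of €7,155,000.
That pool (€7,155,000) is divided at the grandchildren's generation into 9 shares of €795,000. Marisol, Osric, Ottilie, Joaquin, Cormac, Ingrid, and Vance each take €795,000. The 2 shares of the deceased (Lorcan and Xiomara) are combined into a pool of €1,590,000.
That pool (€1,590,000) is divided at the great-grandchildren's generation equally among Reuben, Fionn, and Sibyl: €530,000 each.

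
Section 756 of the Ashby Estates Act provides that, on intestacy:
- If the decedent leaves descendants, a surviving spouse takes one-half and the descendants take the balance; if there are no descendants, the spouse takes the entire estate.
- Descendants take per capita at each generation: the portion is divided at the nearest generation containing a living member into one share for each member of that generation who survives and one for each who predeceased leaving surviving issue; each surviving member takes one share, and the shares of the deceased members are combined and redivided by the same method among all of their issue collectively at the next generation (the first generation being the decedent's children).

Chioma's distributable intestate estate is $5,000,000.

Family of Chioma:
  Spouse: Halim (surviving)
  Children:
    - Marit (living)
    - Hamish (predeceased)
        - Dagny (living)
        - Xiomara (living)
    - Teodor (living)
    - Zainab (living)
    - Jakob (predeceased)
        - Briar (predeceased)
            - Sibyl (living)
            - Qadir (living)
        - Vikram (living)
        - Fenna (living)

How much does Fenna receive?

Halim takes one-half of $5,000,000 = $2,500,000. The remaining $2,500,000 passes to the descendants.
The descendants' portion ($2,500,000) is divided at the children's generation into 5 shares of $500,000. Marit, Teodor, and Zainab each take $500,000. The 2 shares of the deceased (Hamish and Jakob) are combined into a pool of $1,000,000.
That pool ($1,000,000) is divided at the grandchildren's generation into 5 shares of $200,000. Dagny, Xiomara, Vikram, and Fenna each take $200,000. The remaining share for the deceased Briar ($200,000) is carried to the next generation.
That pool ($200,000) is divided at the great-grandchildren's generation equally among Sibyl and Qadir: $100,000 each.

Fenna receives $200,000.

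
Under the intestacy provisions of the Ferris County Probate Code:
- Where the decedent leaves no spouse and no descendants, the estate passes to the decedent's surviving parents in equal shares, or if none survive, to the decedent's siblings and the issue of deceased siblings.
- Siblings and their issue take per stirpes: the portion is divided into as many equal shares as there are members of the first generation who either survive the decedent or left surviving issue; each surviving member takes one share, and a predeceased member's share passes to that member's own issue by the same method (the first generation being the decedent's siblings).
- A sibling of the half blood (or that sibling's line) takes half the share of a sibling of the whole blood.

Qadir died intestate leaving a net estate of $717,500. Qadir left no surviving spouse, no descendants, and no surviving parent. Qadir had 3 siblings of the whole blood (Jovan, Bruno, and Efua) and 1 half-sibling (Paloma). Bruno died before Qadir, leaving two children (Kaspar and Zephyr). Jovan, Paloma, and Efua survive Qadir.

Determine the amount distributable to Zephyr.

Zephyr receives $102,500.

The entire $717,500 passes to the siblings and their issue.
Counting each half-blood sibling's line as half a unit, there are 7/2 units in $717,500, so one unit is $205,000. Whole-blood lines (Jovan, Bruno, and Efua) take $205,000 each; half-blood lines (Paloma) take $102,500 each.
Bruno's share ($205,000) is divided into 2 shares of $102,500: Kaspar and Zephyr each take $102,500.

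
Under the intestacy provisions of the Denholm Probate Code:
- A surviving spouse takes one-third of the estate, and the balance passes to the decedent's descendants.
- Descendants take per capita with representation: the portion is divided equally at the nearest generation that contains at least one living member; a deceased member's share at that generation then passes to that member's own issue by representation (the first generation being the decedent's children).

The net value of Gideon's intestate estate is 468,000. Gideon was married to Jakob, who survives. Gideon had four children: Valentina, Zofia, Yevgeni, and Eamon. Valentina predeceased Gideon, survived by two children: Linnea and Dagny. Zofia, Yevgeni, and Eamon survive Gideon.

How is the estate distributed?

Jakob: 156,000; Linnea: 39,000; Dagny: 39,000; Zofia: 78,000; Yevgeni: 78,000; Eamon: 78,000

Jakob takes one-third of 468,000 = 156,000. The remaining 312,000 passes to the descendants.
The descendants' portion (312,000) is divided into 4 shares of 78,000: Zofia, Yevgeni, and Eamon each take 78,000; Valentina's 78,000 share passes to Valentina's issue.
Valentina's share (78,000) is divided into 2 shares of 39,000: Linnea and Dagny each take 39,000.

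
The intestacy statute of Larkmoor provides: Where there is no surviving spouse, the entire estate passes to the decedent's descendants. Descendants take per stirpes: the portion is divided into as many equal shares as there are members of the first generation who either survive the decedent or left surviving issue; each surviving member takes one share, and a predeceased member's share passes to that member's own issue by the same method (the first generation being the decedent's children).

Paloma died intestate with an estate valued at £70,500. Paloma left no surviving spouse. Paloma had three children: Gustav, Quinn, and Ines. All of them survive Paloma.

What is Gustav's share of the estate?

The entire £70,500 passes to the descendants.
That amount (£70,500) is divided into 3 shares of £23,500: Gustav, Quinn, and Ines each take £23,500.

Gustav receives £23,500.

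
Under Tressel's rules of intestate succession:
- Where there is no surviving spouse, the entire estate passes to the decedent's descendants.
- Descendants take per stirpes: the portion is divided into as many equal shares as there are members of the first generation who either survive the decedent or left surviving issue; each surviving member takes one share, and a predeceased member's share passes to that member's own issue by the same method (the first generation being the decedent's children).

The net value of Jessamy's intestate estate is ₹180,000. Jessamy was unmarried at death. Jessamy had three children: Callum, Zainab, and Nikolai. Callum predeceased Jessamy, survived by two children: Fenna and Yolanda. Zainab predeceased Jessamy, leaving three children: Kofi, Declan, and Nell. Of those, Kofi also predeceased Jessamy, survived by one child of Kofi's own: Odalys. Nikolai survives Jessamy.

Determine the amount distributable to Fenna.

Fenna receives ₹30,000.

The entire ₹180,000 passes to the descendants.
That amount (₹180,000) is divided into 3 shares of ₹60,000: Nikolai takes ₹60,000; Callum's ₹60,000 share passes to Callum's issue; Zainab's ₹60,000 share passes to Zainab's issue.
Callum's share (₹60,000) is divided into 2 shares of ₹30,000: Fenna and Yolanda each take ₹30,000.
Zainab's share (₹60,000) is divided into 3 shares of ₹20,000: Declan and Nell each take ₹20,000; Kofi's ₹20,000 share passes to Kofi's issue.
Kofi's share (₹20,000) passes entirely to Odalys.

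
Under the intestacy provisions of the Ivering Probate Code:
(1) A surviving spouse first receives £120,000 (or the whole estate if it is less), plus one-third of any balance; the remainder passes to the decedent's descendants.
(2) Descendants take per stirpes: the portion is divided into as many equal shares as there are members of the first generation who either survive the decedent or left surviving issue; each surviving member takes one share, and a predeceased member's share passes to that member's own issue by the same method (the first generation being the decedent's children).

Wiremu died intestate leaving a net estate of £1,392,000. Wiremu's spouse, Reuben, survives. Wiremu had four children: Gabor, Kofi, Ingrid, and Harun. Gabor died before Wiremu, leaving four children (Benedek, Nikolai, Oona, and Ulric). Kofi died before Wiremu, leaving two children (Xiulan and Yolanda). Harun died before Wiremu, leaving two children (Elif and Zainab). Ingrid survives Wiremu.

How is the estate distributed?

Reuben first takes £120,000, leaving a balance of £1,272,000. Reuben then takes one-third of the balance (£424,000), for a total of £544,000. The remaining £848,000 passes to the descendants.
The descendants' portion (£848,000) is divided into 4 shares of £212,000: Ingrid takes £212,000; Gabor's £212,000 share passes to Gabor's issue; Kofi's £212,000 share passes to Kofi's issue; Harun's £212,000 share passes to Harun's issue.
Gabor's share (£212,000) is divided into 4 shares of £53,000: Benedek, Nikolai, Oona, and Ulric each take £53,000.
Kofi's share (£212,000) is divided into 2 shares of £106,000: Xiulan and Yolanda each take £106,000.
Harun's share (£212,000) is divided into 2 shares of £106,000: Elif and Zainab each take £106,000.

Reuben: £544,000; Benedek: £53,000; Nikolai: £53,000; Oona: £53,000; Ulric: £53,000; Xiulan: £106,000; Yolanda: £106,000; Ingrid: £212,000; Elif: £106,000; Zainab: £106,000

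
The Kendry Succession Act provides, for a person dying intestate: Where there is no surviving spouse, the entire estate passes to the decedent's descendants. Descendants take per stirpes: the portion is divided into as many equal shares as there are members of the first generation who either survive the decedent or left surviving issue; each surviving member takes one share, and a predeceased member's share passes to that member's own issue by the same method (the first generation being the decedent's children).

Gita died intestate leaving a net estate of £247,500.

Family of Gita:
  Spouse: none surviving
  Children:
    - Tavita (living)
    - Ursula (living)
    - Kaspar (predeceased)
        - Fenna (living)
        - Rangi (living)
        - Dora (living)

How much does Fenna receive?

Fenna receives £27,500.

The entire £247,500 passes to the descendants.
That amount (£247,500) is divided into 3 shares of £82,500: Tavita and Ursula each take £82,500; Kaspar's £82,500 share passes to Kaspar's issue.
Kaspar's share (£82,500) is divided into 3 shares of £27,500: Fenna, Rangi, and Dora each take £27,500.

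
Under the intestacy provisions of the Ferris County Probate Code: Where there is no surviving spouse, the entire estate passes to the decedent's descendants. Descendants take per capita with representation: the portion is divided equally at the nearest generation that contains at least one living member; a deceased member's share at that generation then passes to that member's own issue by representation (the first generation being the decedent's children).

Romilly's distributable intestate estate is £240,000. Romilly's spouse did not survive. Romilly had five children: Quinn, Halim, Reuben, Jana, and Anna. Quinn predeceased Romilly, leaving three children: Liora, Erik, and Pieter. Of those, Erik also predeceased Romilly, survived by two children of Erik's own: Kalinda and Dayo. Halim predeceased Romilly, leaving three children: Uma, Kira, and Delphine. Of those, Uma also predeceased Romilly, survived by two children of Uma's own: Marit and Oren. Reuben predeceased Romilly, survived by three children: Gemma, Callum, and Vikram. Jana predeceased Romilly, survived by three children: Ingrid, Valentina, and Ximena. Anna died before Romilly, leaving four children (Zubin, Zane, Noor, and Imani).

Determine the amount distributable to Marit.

Marit receives £7,500.

The entire £240,000 passes to the descendants.
No child survives, so the initial division is made at the grandchildren's generation.
That amount (£240,000) is divided into 16 shares of £15,000: Liora, Pieter, Kira, Delphine, Gemma, Callum, Vikram, Ingrid, Valentina, Ximena, Zubin, Zane, Noor, and Imani each take £15,000; Erik's £15,000 share passes to Erik's issue; Uma's £15,000 share passes to Uma's issue.
Erik's share (£15,000) is divided into 2 shares of £7,500: Kalinda and Dayo each take £7,500.
Uma's share (£15,000) is divided into 2 shares of £7,500: Marit and Oren each take £7,500.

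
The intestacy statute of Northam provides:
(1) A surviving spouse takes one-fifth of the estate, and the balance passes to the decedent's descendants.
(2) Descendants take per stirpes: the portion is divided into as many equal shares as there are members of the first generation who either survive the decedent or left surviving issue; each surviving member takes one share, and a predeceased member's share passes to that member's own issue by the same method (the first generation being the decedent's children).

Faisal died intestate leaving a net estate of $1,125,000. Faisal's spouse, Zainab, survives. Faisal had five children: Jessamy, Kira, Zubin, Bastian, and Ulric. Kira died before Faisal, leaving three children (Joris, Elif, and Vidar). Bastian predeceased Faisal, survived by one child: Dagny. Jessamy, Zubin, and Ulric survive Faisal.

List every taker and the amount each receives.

Zainab takes one-fifth of $1,125,000 = $225,000. The remaining $900,000 passes to the descendants.
The descendants' portion ($900,000) is divided into 5 shares of $180,000: Jessamy, Zubin, and Ulric each take $180,000; Kira's $180,000 share passes to Kira's issue; Bastian's $180,000 share passes to Bastian's issue.
Kira's share ($180,000) is divided into 3 shares of $60,000: Joris, Elif, and Vidar each take $60,000.
Bastian's share ($180,000) passes entirely to Dagny.

Zainab: $225,000; Jessamy: $180,000; Joris: $60,000; Elif: $60,000; Vidar: $60,000; Zubin: $180,000; Dagny: $180,000; Ulric: $180,000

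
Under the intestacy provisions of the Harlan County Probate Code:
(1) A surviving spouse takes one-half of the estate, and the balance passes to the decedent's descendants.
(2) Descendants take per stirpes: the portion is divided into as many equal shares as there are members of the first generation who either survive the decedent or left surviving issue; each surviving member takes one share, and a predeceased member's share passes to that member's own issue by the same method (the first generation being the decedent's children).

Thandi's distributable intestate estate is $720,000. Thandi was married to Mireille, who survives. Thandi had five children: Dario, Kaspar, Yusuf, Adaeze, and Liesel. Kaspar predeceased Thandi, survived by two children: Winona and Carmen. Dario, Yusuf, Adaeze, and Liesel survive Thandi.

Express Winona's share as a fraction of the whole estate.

Mireille takes one-half of $720,000 = $360,000. The remaining $360,000 passes to the descendants.
The descendants' portion ($360,000) is divided into 5 shares of $72,000: Dario, Yusuf, Adaeze, and Liesel each take $72,000; Kaspar's $72,000 share passes to Kaspar's issue.
Kaspar's share ($72,000) is divided into 2 shares of $36,000: Winona and Carmen each take $36,000.

Winona receives 1/20 of the estate.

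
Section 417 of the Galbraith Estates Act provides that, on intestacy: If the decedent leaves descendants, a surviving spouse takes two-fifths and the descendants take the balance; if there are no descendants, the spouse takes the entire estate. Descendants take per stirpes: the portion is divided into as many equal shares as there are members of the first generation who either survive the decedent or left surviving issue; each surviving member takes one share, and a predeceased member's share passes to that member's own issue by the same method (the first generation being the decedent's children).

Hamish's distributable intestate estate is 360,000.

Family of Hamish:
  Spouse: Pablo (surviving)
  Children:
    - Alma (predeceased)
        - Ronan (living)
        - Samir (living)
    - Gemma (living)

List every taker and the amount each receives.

Pablo: 144,000; Ronan: 54,000; Samir: 54,000; Gemma: 108,000

Pablo takes two-fifths of 360,000 = 144,000. The remaining 216,000 passes to the descendants.
The descendants' portion (216,000) is divided into 2 shares of 108,000: Gemma takes 108,000; Alma's 108,000 share passes to Alma's issue.
Alma's share (108,000) is divided into 2 shares of 54,000: Ronan and Samir each take 54,000.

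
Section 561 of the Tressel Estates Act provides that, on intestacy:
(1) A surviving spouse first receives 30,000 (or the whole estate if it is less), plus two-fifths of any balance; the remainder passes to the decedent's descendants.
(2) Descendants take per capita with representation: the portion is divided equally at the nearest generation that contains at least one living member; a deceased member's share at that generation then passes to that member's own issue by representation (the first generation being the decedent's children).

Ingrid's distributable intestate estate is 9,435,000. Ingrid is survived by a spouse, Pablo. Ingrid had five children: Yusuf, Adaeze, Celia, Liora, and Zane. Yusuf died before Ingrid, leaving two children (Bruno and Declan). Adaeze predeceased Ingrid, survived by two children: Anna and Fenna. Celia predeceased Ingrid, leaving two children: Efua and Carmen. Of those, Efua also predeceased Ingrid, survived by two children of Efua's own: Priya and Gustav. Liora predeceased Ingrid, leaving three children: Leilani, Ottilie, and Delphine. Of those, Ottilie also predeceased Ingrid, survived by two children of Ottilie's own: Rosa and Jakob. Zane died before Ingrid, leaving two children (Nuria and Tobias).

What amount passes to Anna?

Anna receives 513,000.

Pablo first takes 30,000, leaving a balance of 9,405,000. Pablo then takes two-fifths of the balance (3,762,000), for a total of 3,792,000. The remaining 5,643,000 passes to the descendants.
No child survives, so the initial division is made at the grandchildren's generation.
The descendants' portion (5,643,000) is divided into 11 shares of 513,000: Bruno, Declan, Anna, Fenna, Carmen, Leilani, Delphine, Nuria, and Tobias each take 513,000; Efua's 513,000 share passes to Efua's issue; Ottilie's 513,000 share passes to Ottilie's issue.
Efua's share (513,000) is divided into 2 shares of 256,500: Priya and Gustav each take 256,500.
Ottilie's share (513,000) is divided into 2 shares of 256,500: Rosa and Jakob each take 256,500.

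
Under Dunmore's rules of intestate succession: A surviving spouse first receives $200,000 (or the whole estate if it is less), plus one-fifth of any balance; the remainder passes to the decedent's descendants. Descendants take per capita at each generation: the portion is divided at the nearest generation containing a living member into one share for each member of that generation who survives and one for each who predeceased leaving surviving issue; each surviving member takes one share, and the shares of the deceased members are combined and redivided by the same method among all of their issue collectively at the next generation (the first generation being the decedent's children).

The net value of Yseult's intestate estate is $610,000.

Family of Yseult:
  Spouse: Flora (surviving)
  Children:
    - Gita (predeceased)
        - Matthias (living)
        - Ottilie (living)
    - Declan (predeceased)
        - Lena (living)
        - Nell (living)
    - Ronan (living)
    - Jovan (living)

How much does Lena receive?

Lena receives $41,000.

Flora first takes $200,000, leaving a balance of $410,000. Flora then takes one-fifth of the balance ($82,000), for a total of $282,000. The remaining $328,000 passes to the descendants.
The descendants' portion ($328,000) is divided at the children's generation into 4 shares of $82,000. Ronan and Jovan each take $82,000. The 2 shares of the deceased (Gita and Declan) are combined into a pool of $164,000.
That pool ($164,000) is divided at the grandchildren's generation equally among Matthias, Ottilie, Lena, and Nell: $41,000 each.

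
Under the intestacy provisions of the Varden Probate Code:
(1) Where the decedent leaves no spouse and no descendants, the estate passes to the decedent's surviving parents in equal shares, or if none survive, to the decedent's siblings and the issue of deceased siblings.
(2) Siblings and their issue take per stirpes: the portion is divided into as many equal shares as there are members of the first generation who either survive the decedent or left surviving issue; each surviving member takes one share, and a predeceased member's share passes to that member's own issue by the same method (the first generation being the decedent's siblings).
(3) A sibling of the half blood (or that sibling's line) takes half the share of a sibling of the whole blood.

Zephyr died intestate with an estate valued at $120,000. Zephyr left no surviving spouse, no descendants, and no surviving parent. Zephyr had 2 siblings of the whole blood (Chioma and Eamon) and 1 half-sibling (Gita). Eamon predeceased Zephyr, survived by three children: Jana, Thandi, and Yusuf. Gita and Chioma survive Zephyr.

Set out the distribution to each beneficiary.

Gita: $24,000; Chioma: $48,000; Jana: $16,000; Thandi: $16,000; Yusuf: $16,000

The entire $120,000 passes to the siblings and their issue.
Counting each half-blood sibling's line as half a unit, there are 5/2 units in $120,000, so one unit is $48,000. Whole-blood lines (Chioma and Eamon) take $48,000 each; half-blood lines (Gita) take $24,000 each.
Eamon's share ($48,000) is divided into 3 shares of $16,000: Jana, Thandi, and Yusuf each take $16,000.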